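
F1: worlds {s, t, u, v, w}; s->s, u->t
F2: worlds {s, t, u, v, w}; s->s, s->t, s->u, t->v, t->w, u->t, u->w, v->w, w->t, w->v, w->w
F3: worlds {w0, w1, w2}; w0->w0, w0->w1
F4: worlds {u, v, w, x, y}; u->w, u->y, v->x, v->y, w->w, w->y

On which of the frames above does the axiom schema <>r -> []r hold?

F1

Frame correspondent (Sahlqvist): forall x forall y forall z (Rxy & Rxz -> y = z) — i.e. partial functionality.
F1: condition met.
F2: fails — s sees both s and t.
F3: fails — w0 sees both w0 and w1.
F4: fails — u sees both w and y.
Valid on: F1.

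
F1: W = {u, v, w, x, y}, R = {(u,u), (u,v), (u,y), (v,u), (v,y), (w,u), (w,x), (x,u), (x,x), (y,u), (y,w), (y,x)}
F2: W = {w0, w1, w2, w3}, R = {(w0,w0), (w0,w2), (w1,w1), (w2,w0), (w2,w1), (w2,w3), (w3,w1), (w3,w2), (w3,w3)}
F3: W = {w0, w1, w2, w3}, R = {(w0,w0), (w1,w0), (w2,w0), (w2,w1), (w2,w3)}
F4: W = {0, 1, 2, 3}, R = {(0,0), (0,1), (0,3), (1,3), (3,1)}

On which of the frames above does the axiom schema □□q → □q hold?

The schema corresponds to density: ∀x ∀y (Rxy → ∃z (Rxz ∧ Rzy)).
F1: fails — Ryw but no z with Ryz and Rzw.
F2: condition met.
F3: fails — Rw2w1 but no z with Rw2z and Rzw1.
F4: fails — R31 but no z with R3z and Rz1.
Valid on: F2.

F2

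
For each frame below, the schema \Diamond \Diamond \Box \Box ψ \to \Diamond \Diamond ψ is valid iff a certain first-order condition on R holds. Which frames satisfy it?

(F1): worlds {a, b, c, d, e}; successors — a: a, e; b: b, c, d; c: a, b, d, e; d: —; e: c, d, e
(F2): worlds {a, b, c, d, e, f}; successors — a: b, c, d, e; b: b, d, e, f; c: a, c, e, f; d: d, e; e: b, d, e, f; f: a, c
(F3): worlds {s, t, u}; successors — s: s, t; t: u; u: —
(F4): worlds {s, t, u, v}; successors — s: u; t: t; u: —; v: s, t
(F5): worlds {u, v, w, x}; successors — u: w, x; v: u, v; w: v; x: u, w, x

(F2), (F5)

This is the axiom for a generalized confluence (Geach) condition; its first-order frame correspondent is \forall x \forall y (x R^2 y \to \exists w (y R^2 w \wedge x R^2 w)).
(F1): fails — aR²d but no w with dR²w and aR²w.
(F2): ✓.
(F3): fails — sR²t but no w with tR²w and sR²w.
(F4): fails — vR²u but no w with uR²w and vR²w.
(F5): ✓.
Valid on: (F2), (F5).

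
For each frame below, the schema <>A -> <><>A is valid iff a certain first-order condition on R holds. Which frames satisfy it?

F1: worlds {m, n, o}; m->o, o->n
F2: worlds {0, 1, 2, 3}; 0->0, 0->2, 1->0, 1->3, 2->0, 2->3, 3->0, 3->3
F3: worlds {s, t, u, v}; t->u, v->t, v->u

Frame correspondent (Sahlqvist): forall x forall y (xRy -> exists w (y = w & x R^2 w)) — i.e. a generalized confluence (Geach) condition.
F1: fails — mRo but no w with o=w and mR²w.
F2: condition met.
F3: fails — tRu but no w with u=w and tR²w.

F2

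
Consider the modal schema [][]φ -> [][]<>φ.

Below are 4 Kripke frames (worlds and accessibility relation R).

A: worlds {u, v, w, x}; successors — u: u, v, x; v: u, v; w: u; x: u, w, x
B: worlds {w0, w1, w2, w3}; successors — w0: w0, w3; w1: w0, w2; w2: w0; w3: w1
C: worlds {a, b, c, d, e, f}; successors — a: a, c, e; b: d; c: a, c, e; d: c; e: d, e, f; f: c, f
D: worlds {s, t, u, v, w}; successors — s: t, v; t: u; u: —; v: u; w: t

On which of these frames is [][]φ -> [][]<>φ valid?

A, C

The schema corresponds to a generalized confluence (Geach) condition: forall x forall z (x R^2 z -> exists w (x R^2 w & zRw)).
A: ✓.
B: fails — w1R²w3 but no w with w1R²w and w3Rw.
C: ✓.
D: fails — sR²u but no w* with sR²w* and uRw*.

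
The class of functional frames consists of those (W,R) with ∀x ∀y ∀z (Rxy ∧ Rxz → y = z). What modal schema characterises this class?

◇r → □r

A defining formula is ◇r → □r (the CD axiom).
Suppose ◇r→□r is valid. Take Rxy, Rxz and set V(r)={y}. Then ◇r at x, so □r at x, so r at z, i.e. z=y.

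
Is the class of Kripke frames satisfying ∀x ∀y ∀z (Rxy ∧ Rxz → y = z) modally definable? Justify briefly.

Definable; ◇q → □q defines it

Yes: it is partial functionality, defined by the CD schema ◇q → □q.
Suppose ◇q→□q is valid. Take Rxy, Rxz and set V(q)={y}. Then ◇q at x, so □q at x, so q at z, i.e. z=y.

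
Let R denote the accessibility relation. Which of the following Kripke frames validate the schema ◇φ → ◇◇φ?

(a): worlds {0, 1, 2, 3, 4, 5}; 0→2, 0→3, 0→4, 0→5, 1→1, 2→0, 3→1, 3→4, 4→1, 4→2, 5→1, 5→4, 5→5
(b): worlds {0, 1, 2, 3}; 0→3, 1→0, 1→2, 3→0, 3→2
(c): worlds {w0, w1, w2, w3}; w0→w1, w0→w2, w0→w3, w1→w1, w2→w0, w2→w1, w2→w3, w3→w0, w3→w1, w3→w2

(c)

The schema corresponds to a generalized confluence (Geach) condition: ∀x ∀y (xRy → ∃w (y = w ∧ xR²w)).
(a): fails — 0R3 but no w with 3=w and 0R²w.
(b): fails — 0R3 but no w with 3=w and 0R²w.
(c): satisfies the condition.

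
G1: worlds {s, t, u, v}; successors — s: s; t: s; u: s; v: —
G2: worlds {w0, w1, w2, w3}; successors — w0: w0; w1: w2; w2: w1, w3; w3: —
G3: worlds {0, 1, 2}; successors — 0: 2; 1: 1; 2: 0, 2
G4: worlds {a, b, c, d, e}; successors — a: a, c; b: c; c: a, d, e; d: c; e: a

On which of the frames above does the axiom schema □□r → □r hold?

G1, G3

The schema corresponds to density: ∀x ∀y (Rxy → ∃z (Rxz ∧ Rzy)).
G1: satisfies the condition.
G2: fails — Rw1w2 but no z with Rw1z and Rzw2.
G3: satisfies the condition.
G4: fails — Rbc but no z with Rbz and Rzc.
Valid on: G1, G3.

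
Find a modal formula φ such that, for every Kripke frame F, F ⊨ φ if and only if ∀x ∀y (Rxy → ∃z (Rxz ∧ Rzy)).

This is density; the standard corresponding axiom is C4: □□ψ → □ψ.
Suppose □□ψ→□ψ is valid. Take Rxy and set V(ψ)={w : xR²w}. Then □□ψ at x, so □ψ at x, so ψ at y, i.e. ∃z(Rxz∧Rzy).

□□ψ → □ψ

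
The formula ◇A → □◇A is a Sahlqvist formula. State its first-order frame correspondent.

The Euclidean property

Suppose ◇A→□◇A is valid. Take Rxy, Rxz and set V(A)={y}. Then ◇A at x, so □◇A at x, so ◇A at z, so some w with Rzw has A; w=y, i.e. Rzy. By symmetry of the argument, Ryz.
Conversely, any frame satisfying ∀x ∀y ∀z (Rxy ∧ Rxz → Ryz) validates the schema.
So the correspondent is the Euclidean property.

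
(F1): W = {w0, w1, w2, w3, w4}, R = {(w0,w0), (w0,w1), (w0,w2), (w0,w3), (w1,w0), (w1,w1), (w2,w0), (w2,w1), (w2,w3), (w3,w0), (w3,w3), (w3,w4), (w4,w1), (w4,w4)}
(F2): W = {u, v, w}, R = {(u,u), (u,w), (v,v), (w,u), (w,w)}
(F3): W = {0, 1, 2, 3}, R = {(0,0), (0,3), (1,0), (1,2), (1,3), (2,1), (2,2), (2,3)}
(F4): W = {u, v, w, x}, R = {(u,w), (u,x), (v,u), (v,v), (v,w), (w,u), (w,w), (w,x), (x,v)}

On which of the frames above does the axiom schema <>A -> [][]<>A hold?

Frame correspondent (Sahlqvist): forall x forall y forall z ((xRy & x R^2 z) -> exists w (y = w & zRw)) — i.e. a generalized confluence (Geach) condition.
(F1): fails — w0Rw0, w0R²w4 but no w with w0=w and w4Rw.
(F2): holds.
(F3): fails — 0R0, 0R²3 but no w with 0=w and 3Rw.
(F4): fails — uRw, uR²x but no t with w=t and xRt.
Valid on: (F2).

(F2)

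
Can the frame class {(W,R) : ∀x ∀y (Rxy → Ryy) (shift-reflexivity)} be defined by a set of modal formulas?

Definable; □(□p → p) defines it

This is a Sahlqvist condition; the T□ axiom □(□p → p) defines it.
Suppose □(□p→p) is valid. Take Rxy and set V(p)={w : Ryw}. Then at y, □p holds; since □(□p→p) at x, □p→p at y, so p at y, i.e. Ryy.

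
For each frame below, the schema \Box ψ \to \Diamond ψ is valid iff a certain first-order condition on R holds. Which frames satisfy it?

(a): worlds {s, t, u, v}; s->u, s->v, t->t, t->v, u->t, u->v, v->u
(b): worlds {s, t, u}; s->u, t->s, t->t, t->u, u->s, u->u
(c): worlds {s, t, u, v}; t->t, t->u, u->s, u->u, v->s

(a), (b)

This is the axiom for seriality; its first-order frame correspondent is \forall x \exists y Rxy.
(a): ✓.
(b): ✓.
(c): fails — world s has no successor.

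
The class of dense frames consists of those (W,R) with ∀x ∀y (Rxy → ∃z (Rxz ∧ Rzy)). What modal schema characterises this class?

□□r → □r

A defining formula is □□r → □r (the C4 axiom).
Suppose □□r→□r is valid. Take Rxy and set V(r)={w : xR²w}. Then □□r at x, so □r at x, so r at y, i.e. ∃z(Rxz∧Rzy).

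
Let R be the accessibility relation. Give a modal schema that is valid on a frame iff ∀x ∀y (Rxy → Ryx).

A defining formula is r → □◇r (the B axiom).
Suppose r→□◇r is valid. Take Rxy and set V(r)={x}. Then r at x, so □◇r at x, so ◇r at y, so some z with Ryz has r; z=x, i.e. Ryx.

r → □◇r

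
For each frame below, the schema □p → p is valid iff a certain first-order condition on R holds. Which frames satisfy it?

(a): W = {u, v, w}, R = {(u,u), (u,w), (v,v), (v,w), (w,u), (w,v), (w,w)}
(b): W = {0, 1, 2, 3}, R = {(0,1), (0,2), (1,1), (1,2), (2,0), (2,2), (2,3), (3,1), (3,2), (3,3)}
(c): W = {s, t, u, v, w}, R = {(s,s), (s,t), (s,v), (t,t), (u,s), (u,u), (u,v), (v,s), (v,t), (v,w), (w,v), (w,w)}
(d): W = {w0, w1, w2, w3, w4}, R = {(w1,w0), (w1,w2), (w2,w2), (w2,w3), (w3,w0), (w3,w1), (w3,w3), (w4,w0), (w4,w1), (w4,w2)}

(a)

The schema corresponds to reflexivity: ∀x Rxx.
(a): satisfies the condition.
(b): fails — world 0 does not see itself.
(c): fails — world v does not see itself.
(d): fails — world w0 does not see itself.
Valid on: (a).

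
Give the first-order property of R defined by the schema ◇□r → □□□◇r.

∀x ∀y ∀z ((xRy ∧ xR³z) → ∃w (yRw ∧ zRw))

This is a Sahlqvist (Geach-type) schema ◇^1□^1r → □^3◇^1r.
Minimal-valuation argument: fix x; take any y with xR^1y and any z with xR^3z. Set V(r) to the set of worlds R-reachable from y in exactly 1 step. Then □^1r holds at y, so the antecedent holds at x; validity forces ◇^1r at z, giving a w with zR^1w and yR^1w.
First-order correspondent: ∀x ∀y ∀z ((xRy ∧ xR³z) → ∃w (yRw ∧ zRw)).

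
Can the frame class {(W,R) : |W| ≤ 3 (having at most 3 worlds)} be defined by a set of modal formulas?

Any modally definable frame class is closed under disjoint unions.
Any modal formula valid on each of 4 disjoint one-world frames is valid on their disjoint union (validity is preserved under disjoint unions). Each one-world frame has |W|=1≤3, but the union has |W|=4.
So the class is not modally definable.

Not modally definable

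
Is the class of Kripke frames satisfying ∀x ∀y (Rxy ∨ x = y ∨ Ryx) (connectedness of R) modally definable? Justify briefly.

Not modally definable

Any modally definable frame class is closed under disjoint unions.
Take 2 disjoint single-world reflexive frames: each is trivially connected, but their disjoint union has 2 worlds with no edge between distinct components, so it is not connected.
So the class is not modally definable.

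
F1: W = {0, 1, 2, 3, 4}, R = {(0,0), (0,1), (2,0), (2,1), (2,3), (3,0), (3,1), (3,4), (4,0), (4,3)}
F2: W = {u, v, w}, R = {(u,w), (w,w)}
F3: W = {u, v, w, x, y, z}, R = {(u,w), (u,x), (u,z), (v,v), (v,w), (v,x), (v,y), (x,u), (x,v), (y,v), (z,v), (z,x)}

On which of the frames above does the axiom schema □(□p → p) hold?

F2

Frame correspondent (Sahlqvist): ∀x ∀y (Rxy → Ryy) — i.e. shift-reflexivity.
F1: fails — R34 but not R44.
F2: holds.
F3: fails — Ruz but not Rzz.
Valid on: F2.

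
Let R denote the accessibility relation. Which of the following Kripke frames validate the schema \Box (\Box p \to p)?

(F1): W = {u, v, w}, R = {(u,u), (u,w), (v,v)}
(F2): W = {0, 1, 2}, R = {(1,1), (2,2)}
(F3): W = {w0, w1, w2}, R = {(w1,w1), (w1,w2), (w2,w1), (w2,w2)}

(F2), (F3)

The schema corresponds to shift-reflexivity: \forall x \forall y (Rxy \to Ryy).
(F1): fails — Ruw but not Rww.
(F2): condition met.
(F3): condition met.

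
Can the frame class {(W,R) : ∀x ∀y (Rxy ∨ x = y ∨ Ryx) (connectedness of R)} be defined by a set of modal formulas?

Any modally definable frame class is closed under disjoint unions.
Take 3 disjoint single-world reflexive frames: each is trivially connected, but their disjoint union has 3 worlds with no edge between distinct components, so it is not connected.
So no modal formula (or set of formulas) defines exactly the connected frames.

No — not modally definable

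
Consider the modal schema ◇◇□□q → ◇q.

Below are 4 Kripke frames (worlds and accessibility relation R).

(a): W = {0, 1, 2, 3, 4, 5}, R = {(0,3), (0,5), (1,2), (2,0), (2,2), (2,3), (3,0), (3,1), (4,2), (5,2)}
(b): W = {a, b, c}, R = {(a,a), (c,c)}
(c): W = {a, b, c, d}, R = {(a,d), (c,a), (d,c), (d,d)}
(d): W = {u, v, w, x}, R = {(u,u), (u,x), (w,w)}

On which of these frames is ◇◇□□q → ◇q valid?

(b), (c)

Frame correspondent (Sahlqvist): ∀x ∀y (xR²y → ∃w (yR²w ∧ xRw)) — i.e. a generalized confluence (Geach) condition.
(a): fails — 0R²0 but no w with 0R²w and 0Rw.
(b): condition met.
(c): condition met.
(d): fails — uR²x but no t with xR²t and uRt.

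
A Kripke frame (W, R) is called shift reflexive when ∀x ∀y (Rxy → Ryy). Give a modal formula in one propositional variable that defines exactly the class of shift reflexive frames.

The condition is shift-reflexivity. The T□ schema □(□s → s) defines it.
Suppose □(□s→s) is valid. Take Rxy and set V(s)={w : Ryw}. Then at y, □s holds; since □(□s→s) at x, □s→s at y, so s at y, i.e. Ryy.

□(□s → s)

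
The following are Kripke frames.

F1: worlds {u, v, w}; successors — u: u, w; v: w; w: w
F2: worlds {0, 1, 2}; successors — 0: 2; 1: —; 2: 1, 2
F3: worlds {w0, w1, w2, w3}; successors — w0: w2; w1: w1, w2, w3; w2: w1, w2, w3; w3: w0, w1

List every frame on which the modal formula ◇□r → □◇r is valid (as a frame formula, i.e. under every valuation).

The schema corresponds to convergence: ∀x ∀y ∀z (Rxy ∧ Rxz → ∃w (Ryw ∧ Rzw)).
F1: satisfies the condition.
F2: fails — R22 and R21 but 2 and 1 have no common successor.
F3: satisfies the condition.

F1, F3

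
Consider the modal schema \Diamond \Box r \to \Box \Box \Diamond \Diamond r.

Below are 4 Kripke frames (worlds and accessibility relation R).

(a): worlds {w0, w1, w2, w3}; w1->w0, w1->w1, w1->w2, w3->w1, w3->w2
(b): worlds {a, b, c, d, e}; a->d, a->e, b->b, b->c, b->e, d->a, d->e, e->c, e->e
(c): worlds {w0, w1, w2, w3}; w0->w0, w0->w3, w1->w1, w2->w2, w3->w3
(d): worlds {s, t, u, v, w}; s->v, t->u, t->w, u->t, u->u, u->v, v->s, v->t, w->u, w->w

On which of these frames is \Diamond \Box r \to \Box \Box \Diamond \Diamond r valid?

The schema corresponds to a generalized confluence (Geach) condition: \forall x \forall y \forall z ((xRy \wedge x R^2 z) \to \exists w (yRw \wedge z R^2 w)).
(a): fails — w1Rw0, w1R²w0 but no w with w0Rw and w0R²w.
(b): fails — aRd, aR²c but no w with dRw and cR²w.
(c): holds.
(d): fails — uRt, uR²s but no w* with tRw* and sR²w*.
Valid on: (c).

(c)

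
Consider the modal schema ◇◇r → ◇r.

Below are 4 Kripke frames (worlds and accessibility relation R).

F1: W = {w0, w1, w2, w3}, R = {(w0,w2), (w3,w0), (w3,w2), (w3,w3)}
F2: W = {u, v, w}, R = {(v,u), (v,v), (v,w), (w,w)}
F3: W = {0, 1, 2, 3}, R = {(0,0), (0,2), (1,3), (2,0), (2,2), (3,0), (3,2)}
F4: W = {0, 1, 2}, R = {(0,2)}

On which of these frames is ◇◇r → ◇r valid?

This is the axiom for transitivity; its first-order frame correspondent is ∀x ∀y ∀z (Rxy ∧ Ryz → Rxz).
F1: satisfies the condition.
F2: satisfies the condition.
F3: fails — R13 and R32 but not R12.
F4: satisfies the condition.
Valid on: F1, F2, F4.

F1, F2, F4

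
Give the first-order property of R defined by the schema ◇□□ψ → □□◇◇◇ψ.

This is a Sahlqvist (Geach-type) schema ◇^1□^2ψ → □^2◇^3ψ.
First-order correspondent: ∀x ∀y ∀z ((xRy ∧ xR²z) → ∃w (yR²w ∧ zR³w)).

∀x ∀y ∀z ((xRy ∧ xR²z) → ∃w (yR²w ∧ zR³w))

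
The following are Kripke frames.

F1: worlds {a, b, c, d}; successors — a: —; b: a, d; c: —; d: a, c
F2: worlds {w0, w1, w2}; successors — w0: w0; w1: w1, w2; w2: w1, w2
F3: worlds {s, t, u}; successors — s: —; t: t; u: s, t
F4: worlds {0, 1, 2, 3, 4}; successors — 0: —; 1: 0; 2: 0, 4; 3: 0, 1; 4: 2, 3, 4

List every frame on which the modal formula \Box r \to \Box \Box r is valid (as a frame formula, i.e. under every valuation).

Frame correspondent (Sahlqvist): \forall x \forall y \forall z (Rxy \wedge Ryz \to Rxz) — i.e. transitivity.
F1: fails — Rbd and Rdc but not Rbc.
F2: holds.
F3: holds.
F4: fails — R43 and R31 but not R41.
Valid on: F2, F3.

F2, F3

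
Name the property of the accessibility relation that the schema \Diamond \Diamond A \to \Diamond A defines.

transitivity: \forall x \forall y \forall z (Rxy \wedge Ryz \to Rxz)

Replacing A by ¬A and contraposing gives the equivalent schema □A → □□A.
Suppose □A→□□A is valid. Take Rxy, Ryz and set V(A)={w : Rxw}. Then □A at x, so □□A at x, so □A at y, so A at z, i.e. Rxz.
Conversely, on a frame with transitivity the schema holds at every world under every valuation.
Frame condition: \forall x \forall y \forall z (Rxy \wedge Ryz \to Rxz).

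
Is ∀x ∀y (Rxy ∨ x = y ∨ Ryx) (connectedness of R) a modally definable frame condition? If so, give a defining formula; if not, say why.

No — not modally definable

If a class were modally definable it would be closed under disjoint unions (Goldblatt–Thomason).
Take 2 disjoint single-world reflexive frames: each is trivially connected, but their disjoint union has 2 worlds with no edge between distinct components, so it is not connected.
So the class is not modally definable.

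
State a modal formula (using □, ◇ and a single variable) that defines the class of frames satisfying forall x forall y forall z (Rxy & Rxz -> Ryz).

The condition is the Euclidean property. The 5 schema ◇ψ → □◇ψ defines it.
Suppose ◇ψ→□◇ψ is valid. Take Rxy, Rxz and set V(ψ)={y}. Then ◇ψ at x, so □◇ψ at x, so ◇ψ at z, so some w with Rzw has ψ; w=y, i.e. Rzy. By symmetry of the argument, Ryz.

◇ψ → □◇ψ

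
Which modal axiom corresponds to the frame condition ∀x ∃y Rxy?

□q → ◇q

The condition is seriality. The D schema □q → ◇q defines it.
Suppose □q→◇q is valid. At any x set V(q)=W. Then □q at x, so ◇q at x, so x has a successor.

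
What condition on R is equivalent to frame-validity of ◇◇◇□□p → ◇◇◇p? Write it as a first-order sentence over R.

∀x ∀y (xR³y → ∃w (yR²w ∧ xR³w))

This is a Sahlqvist (Geach-type) schema ◇^3□^2p → □^0◇^3p.
Minimal-valuation argument: fix x; take any y with xR^3y and any z with xR^0z. Set V(p) to the set of worlds R-reachable from y in exactly 2 steps. Then □^2p holds at y, so the antecedent holds at x; validity forces ◇^3p at z, giving a w with zR^3w and yR^2w.
First-order correspondent: ∀x ∀y (xR³y → ∃w (yR²w ∧ xR³w)).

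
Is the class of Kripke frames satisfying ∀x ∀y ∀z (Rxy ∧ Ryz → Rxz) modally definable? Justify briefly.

This is a Sahlqvist condition; the 4 axiom □r → □□r defines it.
Suppose □r→□□r is valid. Take Rxy, Ryz and set V(r)={w : Rxw}. Then □r at x, so □□r at x, so □r at y, so r at z, i.e. Rxz.

Yes, by □r → □□r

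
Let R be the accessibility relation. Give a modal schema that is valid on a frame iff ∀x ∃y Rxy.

The condition is seriality. The D schema □r → ◇r defines it.

□r → ◇r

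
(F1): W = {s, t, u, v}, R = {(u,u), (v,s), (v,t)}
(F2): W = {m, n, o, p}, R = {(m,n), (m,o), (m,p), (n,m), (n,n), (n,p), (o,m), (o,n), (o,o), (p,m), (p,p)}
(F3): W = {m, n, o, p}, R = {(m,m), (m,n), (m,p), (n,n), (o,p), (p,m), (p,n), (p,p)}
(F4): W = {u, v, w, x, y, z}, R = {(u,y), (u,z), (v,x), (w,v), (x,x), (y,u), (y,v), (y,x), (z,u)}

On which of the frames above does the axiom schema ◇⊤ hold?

Frame correspondent (Sahlqvist): ∀x ∃y Rxy — i.e. seriality.
(F1): fails — world s has no successor.
(F2): holds.
(F3): holds.
(F4): holds.
Valid on: (F2), (F3), (F4).

(F2), (F3), (F4)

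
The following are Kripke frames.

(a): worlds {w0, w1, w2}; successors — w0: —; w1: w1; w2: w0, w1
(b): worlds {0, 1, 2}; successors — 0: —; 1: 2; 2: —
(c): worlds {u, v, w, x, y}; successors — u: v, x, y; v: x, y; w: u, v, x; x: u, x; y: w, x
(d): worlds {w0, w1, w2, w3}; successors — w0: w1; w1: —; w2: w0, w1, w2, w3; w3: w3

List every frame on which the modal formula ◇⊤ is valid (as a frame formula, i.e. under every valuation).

(c)

This is the axiom for seriality; its first-order frame correspondent is ∀x ∃y Rxy.
(a): fails — world w0 has no successor.
(b): fails — world 0 has no successor.
(c): condition met.
(d): fails — world w1 has no successor.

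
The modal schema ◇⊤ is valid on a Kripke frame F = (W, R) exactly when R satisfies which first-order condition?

◇⊤ holds at w iff w has a successor, so frame-validity of ◇⊤ is exactly seriality. Equivalently via □r → ◇r:
Suppose □r→◇r is valid. At any x set V(r)=W. Then □r at x, so ◇r at x, so x has a successor.

Seriality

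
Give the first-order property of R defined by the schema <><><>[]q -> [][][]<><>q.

forall x forall y forall z ((x R^3 y & x R^3 z) -> exists w (yRw & z R^2 w))

This is a Sahlqvist (Geach-type) schema ◇^3□^1q → □^3◇^2q.
First-order correspondent: forall x forall y forall z ((x R^3 y & x R^3 z) -> exists w (yRw & z R^2 w)).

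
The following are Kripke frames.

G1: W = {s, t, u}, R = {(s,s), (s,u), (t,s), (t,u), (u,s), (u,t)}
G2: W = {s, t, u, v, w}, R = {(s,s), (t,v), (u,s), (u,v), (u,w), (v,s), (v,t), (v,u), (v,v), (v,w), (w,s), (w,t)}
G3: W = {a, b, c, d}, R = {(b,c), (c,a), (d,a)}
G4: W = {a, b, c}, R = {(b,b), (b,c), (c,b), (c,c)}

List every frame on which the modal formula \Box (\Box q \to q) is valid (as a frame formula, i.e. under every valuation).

G4

Frame correspondent (Sahlqvist): \forall x \forall y (Rxy \to Ryy) — i.e. shift-reflexivity.
G1: fails — Rut but not Rtt.
G2: fails — Rwt but not Rtt.
G3: fails — Rca but not Raa.
G4: ✓.
Valid on: G4.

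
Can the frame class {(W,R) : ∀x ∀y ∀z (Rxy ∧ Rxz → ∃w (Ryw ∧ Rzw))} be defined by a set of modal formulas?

The condition is convergence. A defining modal formula is ◇□p → □◇p.
Suppose ◇□p→□◇p is valid. Take Rxy, Rxz and set V(p)={w : Ryw}. Then □p at y so ◇□p at x, so □◇p at x, so ◇p at z, giving w with Rzw and Ryw.

Yes, by ◇□p → □◇p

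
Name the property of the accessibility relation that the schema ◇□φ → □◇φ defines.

convergence: ∀x ∀y ∀z (Rxy ∧ Rxz → ∃w (Ryw ∧ Rzw))

Suppose ◇□φ→□◇φ is valid. Take Rxy, Rxz and set V(φ)={w : Ryw}. Then □φ at y so ◇□φ at x, so □◇φ at x, so ◇φ at z, giving w with Rzw and Ryw.
Conversely, any frame satisfying ∀x ∀y ∀z (Rxy ∧ Rxz → ∃w (Ryw ∧ Rzw)) validates the schema.
So the correspondent is convergence.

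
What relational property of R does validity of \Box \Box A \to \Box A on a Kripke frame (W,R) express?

Suppose □□A→□A is valid. Take Rxy and set V(A)={w : xR²w}. Then □□A at x, so □A at x, so A at y, i.e. ∃z(Rxz∧Rzy).
Conversely, any frame satisfying \forall x \forall y (Rxy \to \exists z (Rxz \wedge Rzy)) validates the schema.
Frame condition: \forall x \forall y (Rxy \to \exists z (Rxz \wedge Rzy)).

density: \forall x \forall y (Rxy \to \exists z (Rxz \wedge Rzy))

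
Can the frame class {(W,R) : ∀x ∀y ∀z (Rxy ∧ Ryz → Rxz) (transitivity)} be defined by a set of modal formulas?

Yes, by □q → □□q

Yes: it is transitivity, defined by the 4 schema □q → □□q.
Suppose □q→□□q is valid. Take Rxy, Ryz and set V(q)={w : Rxw}. Then □q at x, so □□q at x, so □q at y, so q at z, i.e. Rxz.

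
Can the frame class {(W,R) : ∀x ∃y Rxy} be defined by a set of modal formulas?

The condition is seriality. A defining modal formula is □p → ◇p.
Suppose □p→◇p is valid. At any x set V(p)=W. Then □p at x, so ◇p at x, so x has a successor.

Definable; □p → ◇p defines it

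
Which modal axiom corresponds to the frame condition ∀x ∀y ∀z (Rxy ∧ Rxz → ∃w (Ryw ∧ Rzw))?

The condition is convergence. The .2 schema ◇□s → □◇s defines it.

◇□s → □◇s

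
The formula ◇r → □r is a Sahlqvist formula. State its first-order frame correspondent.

This is the CD axiom.
Its frame correspondent is partial functionality — ∀x ∀y ∀z (Rxy ∧ Rxz → y = z).

Partial functionality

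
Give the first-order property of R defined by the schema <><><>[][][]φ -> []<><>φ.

forall x forall y forall z ((x R^3 y & xRz) -> exists w (y R^3 w & z R^2 w))

This is a Sahlqvist (Geach-type) schema ◇^3□^3φ → □^1◇^2φ.
First-order correspondent: forall x forall y forall z ((x R^3 y & xRz) -> exists w (y R^3 w & z R^2 w)).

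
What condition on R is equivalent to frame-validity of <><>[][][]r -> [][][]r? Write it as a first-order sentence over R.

forall x forall y forall z ((x R^2 y & x R^3 z) -> exists w (y R^3 w & z = w))

This is a Sahlqvist (Geach-type) schema ◇^2□^3r → □^3◇^0r.
Minimal-valuation argument: fix x; take any y with xR^2y and any z with xR^3z. Set V(r) to the set of worlds R-reachable from y in exactly 3 steps. Then □^3r holds at y, so the antecedent holds at x; validity forces ◇^0r at z, giving a w with zR^0w and yR^3w.
First-order correspondent: forall x forall y forall z ((x R^2 y & x R^3 z) -> exists w (y R^3 w & z = w)).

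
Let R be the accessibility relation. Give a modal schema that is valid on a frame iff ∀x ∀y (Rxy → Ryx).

s → □◇s

The condition is symmetry. The B schema s → □◇s defines it.
Suppose s→□◇s is valid. Take Rxy and set V(s)={x}. Then s at x, so □◇s at x, so ◇s at y, so some z with Ryz has s; z=x, i.e. Ryx.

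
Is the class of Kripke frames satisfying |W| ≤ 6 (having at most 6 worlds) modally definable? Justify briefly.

Not definable by any modal formula

Any modally definable frame class is closed under disjoint unions.
Any modal formula valid on each of 7 disjoint one-world frames is valid on their disjoint union (validity is preserved under disjoint unions). Each one-world frame has |W|=1≤6, but the union has |W|=7.
So the class is not modally definable.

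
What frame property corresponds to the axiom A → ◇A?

Reflexivity

Replacing A by ¬A and contraposing gives the equivalent schema □A → A.
Suppose □A→A is valid. At any x set V(A)={w : Rxw}. Then □A holds at x, so A holds at x, i.e. Rxx.
Conversely, on a frame with reflexivity the schema holds at every world under every valuation.
Frame condition: ∀x Rxx.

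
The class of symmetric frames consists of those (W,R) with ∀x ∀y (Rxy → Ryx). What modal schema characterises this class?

s → □◇s

The condition is symmetry. The B schema s → □◇s defines it.
Suppose s→□◇s is valid. Take Rxy and set V(s)={x}. Then s at x, so □◇s at x, so ◇s at y, so some z with Ryz has s; z=x, i.e. Ryx.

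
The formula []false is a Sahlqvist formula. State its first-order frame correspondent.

emptiness of R: forall x forall y ~Rxy

□⊥ is valid iff no world has any successor (otherwise □⊥ fails at any world with one).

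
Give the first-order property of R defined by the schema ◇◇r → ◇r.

∀x ∀y (xR²y → ∃w (y = w ∧ xRw))

This is a Sahlqvist (Geach-type) schema ◇^2□^0r → □^0◇^1r.
First-order correspondent: ∀x ∀y (xR²y → ∃w (y = w ∧ xRw)).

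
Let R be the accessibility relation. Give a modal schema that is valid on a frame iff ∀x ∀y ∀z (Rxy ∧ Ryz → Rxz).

□p → □□p

The condition is transitivity. The 4 schema □p → □□p defines it.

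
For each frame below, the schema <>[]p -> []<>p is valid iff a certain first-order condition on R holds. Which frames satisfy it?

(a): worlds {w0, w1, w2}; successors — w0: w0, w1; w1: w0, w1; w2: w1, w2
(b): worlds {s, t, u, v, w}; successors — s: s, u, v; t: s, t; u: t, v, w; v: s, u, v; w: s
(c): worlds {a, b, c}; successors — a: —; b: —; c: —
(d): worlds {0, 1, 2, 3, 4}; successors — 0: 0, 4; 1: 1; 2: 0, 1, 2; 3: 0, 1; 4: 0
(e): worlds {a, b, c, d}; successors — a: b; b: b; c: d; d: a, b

Frame correspondent (Sahlqvist): forall x forall y forall z (Rxy & Rxz -> exists w (Ryw & Rzw)) — i.e. convergence.
(a): ✓.
(b): ✓.
(c): ✓.
(d): fails — R20 and R21 but 0 and 1 have no common successor.
(e): ✓.

(a), (b), (c), (e)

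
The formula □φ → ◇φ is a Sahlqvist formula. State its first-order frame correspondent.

seriality: ∀x ∃y Rxy

Suppose □φ→◇φ is valid. At any x set V(φ)=W. Then □φ at x, so ◇φ at x, so x has a successor.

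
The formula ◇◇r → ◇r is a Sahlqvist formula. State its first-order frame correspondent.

This is frame-equivalent to □r → □□r (substitute ¬r for r and contrapose).
Suppose □r→□□r is valid. Take Rxy, Ryz and set V(r)={w : Rxw}. Then □r at x, so □□r at x, so □r at y, so r at z, i.e. Rxz.
Conversely, any frame satisfying ∀x ∀y ∀z (Rxy ∧ Ryz → Rxz) validates the schema.
So the correspondent is transitivity.

Transitivity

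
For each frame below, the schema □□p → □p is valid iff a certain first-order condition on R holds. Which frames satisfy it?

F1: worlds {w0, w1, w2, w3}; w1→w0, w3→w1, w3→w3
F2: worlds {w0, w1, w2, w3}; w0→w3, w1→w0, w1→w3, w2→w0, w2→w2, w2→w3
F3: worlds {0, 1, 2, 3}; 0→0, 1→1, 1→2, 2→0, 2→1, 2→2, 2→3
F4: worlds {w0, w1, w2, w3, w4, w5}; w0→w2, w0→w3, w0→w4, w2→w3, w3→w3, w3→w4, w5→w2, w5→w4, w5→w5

F3

Frame correspondent (Sahlqvist): ∀x ∀y (Rxy → ∃z (Rxz ∧ Rzy)) — i.e. density.
F1: fails — Rw1w0 but no z with Rw1z and Rzw0.
F2: fails — Rw1w0 but no z with Rw1z and Rzw0.
F3: satisfies the condition.
F4: fails — Rw0w2 but no z with Rw0z and Rzw2.
Valid on: F3.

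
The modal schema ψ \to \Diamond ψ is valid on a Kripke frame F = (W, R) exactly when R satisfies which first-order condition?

This schema is equivalent to the T axiom □ψ → ψ.
It corresponds to reflexivity: \forall x Rxx.

reflexivity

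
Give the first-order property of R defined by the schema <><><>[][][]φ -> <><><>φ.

forall x forall y (x R^3 y -> exists w (y R^3 w & x R^3 w))

This is a Sahlqvist (Geach-type) schema ◇^3□^3φ → □^0◇^3φ.
Minimal-valuation argument: fix x; take any y with xR^3y and any z with xR^0z. Set V(φ) to the set of worlds R-reachable from y in exactly 3 steps. Then □^3φ holds at y, so the antecedent holds at x; validity forces ◇^3φ at z, giving a w with zR^3w and yR^3w.
First-order correspondent: forall x forall y (x R^3 y -> exists w (y R^3 w & x R^3 w)).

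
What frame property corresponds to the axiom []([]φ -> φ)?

shift-reflexivity: forall x forall y (Rxy -> Ryy)

Suppose □(□φ→φ) is valid. Take Rxy and set V(φ)={w : Ryw}. Then at y, □φ holds; since □(□φ→φ) at x, □φ→φ at y, so φ at y, i.e. Ryy.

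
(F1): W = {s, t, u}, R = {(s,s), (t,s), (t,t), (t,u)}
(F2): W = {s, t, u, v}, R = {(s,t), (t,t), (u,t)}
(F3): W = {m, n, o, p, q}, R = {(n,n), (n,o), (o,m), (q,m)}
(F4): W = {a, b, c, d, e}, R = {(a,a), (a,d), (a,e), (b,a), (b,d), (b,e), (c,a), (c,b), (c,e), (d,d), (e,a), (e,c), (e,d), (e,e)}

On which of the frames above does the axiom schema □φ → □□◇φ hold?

Frame correspondent (Sahlqvist): ∀x ∀z (xR²z → ∃w (xRw ∧ zRw)) — i.e. a generalized confluence (Geach) condition.
(F1): fails — tR²u but no w with tRw and uRw.
(F2): condition met.
(F3): fails — nR²m but no w with nRw and mRw.
(F4): fails — cR²d but no w with cRw and dRw.
Valid on: (F2).

(F2)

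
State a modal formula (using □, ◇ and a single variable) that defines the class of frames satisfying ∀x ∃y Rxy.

□p → ◇p

The condition is seriality. The D schema □p → ◇p defines it.
Suppose □p→◇p is valid. At any x set V(p)=W. Then □p at x, so ◇p at x, so x has a successor.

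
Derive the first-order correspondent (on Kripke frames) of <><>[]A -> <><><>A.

forall x forall y (x R^2 y -> exists w (yRw & x R^3 w))

This is a Sahlqvist (Geach-type) schema ◇^2□^1A → □^0◇^3A.
First-order correspondent: forall x forall y (x R^2 y -> exists w (yRw & x R^3 w)).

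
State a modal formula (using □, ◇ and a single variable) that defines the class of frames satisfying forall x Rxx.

This is reflexivity; the standard corresponding axiom is T: □s → s.
Suppose □s→s is valid. At any x set V(s)={w : Rxw}. Then □s holds at x, so s holds at x, i.e. Rxx.

□s → s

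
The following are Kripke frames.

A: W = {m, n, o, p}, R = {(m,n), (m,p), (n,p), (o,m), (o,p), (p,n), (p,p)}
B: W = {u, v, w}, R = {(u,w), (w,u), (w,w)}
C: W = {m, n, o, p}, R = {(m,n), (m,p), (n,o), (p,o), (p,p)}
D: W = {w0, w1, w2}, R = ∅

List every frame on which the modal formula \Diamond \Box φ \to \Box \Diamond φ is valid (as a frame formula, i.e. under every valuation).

Frame correspondent (Sahlqvist): \forall x \forall y \forall z (Rxy \wedge Rxz \to \exists w (Ryw \wedge Rzw)) — i.e. convergence.
A: satisfies the condition.
B: satisfies the condition.
C: fails — Rno and Rno but o and o have no common successor.
D: satisfies the condition.
Valid on: A, B, D.

A, B, D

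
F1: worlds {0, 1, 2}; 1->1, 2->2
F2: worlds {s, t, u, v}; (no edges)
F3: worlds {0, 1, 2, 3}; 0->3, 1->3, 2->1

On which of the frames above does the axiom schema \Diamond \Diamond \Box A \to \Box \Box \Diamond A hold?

Frame correspondent (Sahlqvist): \forall x \forall y \forall z ((x R^2 y \wedge x R^2 z) \to \exists w (yRw \wedge zRw)) — i.e. a generalized confluence (Geach) condition.
F1: holds.
F2: holds.
F3: fails — 2R²3, 2R²3 but no w with 3Rw and 3Rw.
Valid on: F1, F2.

F1, F2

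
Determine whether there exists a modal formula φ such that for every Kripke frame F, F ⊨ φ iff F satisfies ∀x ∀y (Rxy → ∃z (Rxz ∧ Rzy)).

Yes: it is density, defined by the C4 schema □□q → □q.
Suppose □□q→□q is valid. Take Rxy and set V(q)={w : xR²w}. Then □□q at x, so □q at x, so q at y, i.e. ∃z(Rxz∧Rzy).

Yes, by □□q → □q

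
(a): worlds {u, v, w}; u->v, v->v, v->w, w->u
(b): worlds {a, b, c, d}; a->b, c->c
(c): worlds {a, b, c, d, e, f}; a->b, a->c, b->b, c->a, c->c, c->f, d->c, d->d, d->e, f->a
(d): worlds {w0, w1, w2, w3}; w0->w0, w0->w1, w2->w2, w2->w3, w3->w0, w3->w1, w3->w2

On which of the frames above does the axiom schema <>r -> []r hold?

The schema corresponds to partial functionality: forall x forall y forall z (Rxy & Rxz -> y = z).
(a): fails — v sees both v and w.
(b): satisfies the condition.
(c): fails — a sees both b and c.
(d): fails — w0 sees both w0 and w1.

(b)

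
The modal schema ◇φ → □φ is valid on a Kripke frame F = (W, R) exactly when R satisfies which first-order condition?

partial functionality

Suppose ◇φ→□φ is valid. Take Rxy, Rxz and set V(φ)={y}. Then ◇φ at x, so □φ at x, so φ at z, i.e. z=y.
Conversely, any frame satisfying ∀x ∀y ∀z (Rxy ∧ Rxz → y = z) validates the schema.
Frame condition: ∀x ∀y ∀z (Rxy ∧ Rxz → y = z).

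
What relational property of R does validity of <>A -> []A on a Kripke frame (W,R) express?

Suppose ◇A→□A is valid. Take Rxy, Rxz and set V(A)={y}. Then ◇A at x, so □A at x, so A at z, i.e. z=y.
Conversely, any frame satisfying forall x forall y forall z (Rxy & Rxz -> y = z) validates the schema.
Frame condition: forall x forall y forall z (Rxy & Rxz -> y = z).

partial functionality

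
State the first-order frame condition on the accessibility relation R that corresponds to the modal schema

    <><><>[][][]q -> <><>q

This is a Sahlqvist (Geach-type) schema ◇^3□^3q → □^0◇^2q.
Minimal-valuation argument: fix x; take any y with xR^3y and any z with xR^0z. Set V(q) to the set of worlds R-reachable from y in exactly 3 steps. Then □^3q holds at y, so the antecedent holds at x; validity forces ◇^2q at z, giving a w with zR^2w and yR^3w.
First-order correspondent: forall x forall y (x R^3 y -> exists w (y R^3 w & x R^2 w)).

forall x forall y (x R^3 y -> exists w (y R^3 w & x R^2 w))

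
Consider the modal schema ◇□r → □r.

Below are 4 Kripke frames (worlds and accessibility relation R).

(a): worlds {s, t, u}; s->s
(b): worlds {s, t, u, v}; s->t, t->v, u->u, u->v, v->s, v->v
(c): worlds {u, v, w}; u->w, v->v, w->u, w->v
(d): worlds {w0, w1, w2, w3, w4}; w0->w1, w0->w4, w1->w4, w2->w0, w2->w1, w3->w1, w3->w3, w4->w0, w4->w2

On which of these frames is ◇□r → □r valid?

Frame correspondent (Sahlqvist): ∀x ∀y ∀z ((xRy ∧ xRz) → ∃w (yRw ∧ z = w)) — i.e. a generalized confluence (Geach) condition.
(a): condition met.
(b): fails — sRt, sRt but no w with tRw and t=w.
(c): fails — uRw, uRw but no t with wRt and w=t.
(d): fails — w0Rw1, w0Rw1 but no w with w1Rw and w1=w.
Valid on: (a).

(a)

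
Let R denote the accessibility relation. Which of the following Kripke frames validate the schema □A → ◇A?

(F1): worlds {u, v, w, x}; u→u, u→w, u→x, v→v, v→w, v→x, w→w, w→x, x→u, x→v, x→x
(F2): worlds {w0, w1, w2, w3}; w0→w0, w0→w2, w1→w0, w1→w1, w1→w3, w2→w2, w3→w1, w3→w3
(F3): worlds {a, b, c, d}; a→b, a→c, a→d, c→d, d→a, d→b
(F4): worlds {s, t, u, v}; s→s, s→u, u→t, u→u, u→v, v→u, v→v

(F1), (F2)

The schema corresponds to seriality: ∀x ∃y Rxy.
(F1): holds.
(F2): holds.
(F3): fails — world b has no successor.
(F4): fails — world t has no successor.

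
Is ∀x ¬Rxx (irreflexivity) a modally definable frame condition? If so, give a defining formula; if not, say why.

Modal frame validity is preserved under surjective bounded morphisms.
The 2-cycle (worlds w0,w1 with w0→w1→w0) is irreflexive, and the map sending every world to a single reflexive point • is a surjective bounded morphism (forth: every edge maps to (•,•); back: every world has a successor). So any modal formula valid on the 2-cycle is also valid on the reflexive point, which is not irreflexive.
So no modal formula (or set of formulas) defines exactly the irreflexive frames.

Not definable by any modal formula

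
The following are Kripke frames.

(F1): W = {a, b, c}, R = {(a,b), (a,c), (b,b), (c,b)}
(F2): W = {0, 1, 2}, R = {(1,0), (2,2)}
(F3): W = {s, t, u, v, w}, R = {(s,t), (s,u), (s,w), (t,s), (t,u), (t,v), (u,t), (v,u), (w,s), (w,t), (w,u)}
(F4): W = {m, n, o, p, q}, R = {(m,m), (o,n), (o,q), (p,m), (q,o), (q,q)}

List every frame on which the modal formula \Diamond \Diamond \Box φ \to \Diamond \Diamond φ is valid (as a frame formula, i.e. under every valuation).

This is the axiom for a generalized confluence (Geach) condition; its first-order frame correspondent is \forall x \forall y (x R^2 y \to \exists w (yRw \wedge x R^2 w)).
(F1): condition met.
(F2): condition met.
(F3): fails — uR²u but no w* with uRw* and uR²w*.
(F4): fails — qR²n but no w with nRw and qR²w.
Valid on: (F1), (F2).

(F1), (F2)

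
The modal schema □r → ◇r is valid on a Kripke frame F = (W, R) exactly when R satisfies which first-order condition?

Suppose □r→◇r is valid. At any x set V(r)=W. Then □r at x, so ◇r at x, so x has a successor.
Conversely, on a frame with seriality the schema holds at every world under every valuation.
Frame condition: ∀x ∃y Rxy.

seriality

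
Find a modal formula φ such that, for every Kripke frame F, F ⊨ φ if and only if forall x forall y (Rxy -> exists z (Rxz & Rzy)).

A defining formula is □□r → □r (the C4 axiom).
Suppose □□r→□r is valid. Take Rxy and set V(r)={w : xR²w}. Then □□r at x, so □r at x, so r at y, i.e. ∃z(Rxz∧Rzy).

□□r → □r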